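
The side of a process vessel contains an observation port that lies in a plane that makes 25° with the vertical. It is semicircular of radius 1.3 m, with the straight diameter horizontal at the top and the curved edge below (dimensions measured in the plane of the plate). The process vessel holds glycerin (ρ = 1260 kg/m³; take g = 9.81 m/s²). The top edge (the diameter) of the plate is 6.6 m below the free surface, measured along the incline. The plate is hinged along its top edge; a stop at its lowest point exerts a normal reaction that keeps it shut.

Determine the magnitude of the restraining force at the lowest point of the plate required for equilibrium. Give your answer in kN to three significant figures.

P ≈ 93.0 kN

γ = ρg = 1260 × 9.81 / 1000 = 12.3606 kN/m³.
The plate makes 25° with the vertical, i.e. θ = 90° − 25° = 65° to the horizontal. Measuring y along the incline from the free-surface line, vertical depth h = y·sinθ with sinθ = 0.906308.
The centroid of a semicircle lies 4r/(3π) = 0.551737 m from the diameter, here below the top edge, so y_c = 6.6 + 0.551737 = 7.15174 m and h_c = 7.15174 × 0.906308 = 6.48168 m.
A = πr²/2 = π × 1.3²/2 = 2.65465 m².
Resultant F = γ·h_c·A = 12.3606 × 6.48168 × 2.65465 = 212.684 kN.
I_c = (π/8 − 8/(9π))·r⁴ = 0.109757 × 1.3⁴ = 0.313477 m⁴.
Centre of pressure: y_p = y_c + I_c/(y_c·A) = 7.15174 + 0.313477/(7.15174 × 2.65465) = 7.15174 + 0.0165115 = 7.16825 m along the plane.
The resultant acts 0.551737 + 0.0165115 = 0.568249 m (along the plate) below the hinge at the top edge, so the moment about the hinge is M = F × 0.568249 = 212.684 × 0.568249 = 120.857 kN·m.
A normal force at the bottom, 1.3 m from the hinge, must supply this moment: P = 120.857/1.3 = 92.9669 kN.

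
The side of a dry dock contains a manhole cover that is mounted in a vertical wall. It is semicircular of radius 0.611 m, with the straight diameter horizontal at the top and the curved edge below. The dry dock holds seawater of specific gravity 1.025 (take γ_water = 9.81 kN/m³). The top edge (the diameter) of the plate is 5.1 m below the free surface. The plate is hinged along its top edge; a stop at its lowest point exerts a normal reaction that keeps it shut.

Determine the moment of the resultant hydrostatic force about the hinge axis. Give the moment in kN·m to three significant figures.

γ = 1.025 × 9.81 = 10.05525 kN/m³.
The centroid of a semicircle lies 4r/(3π) = 0.259316 m from the diameter, here below the top edge, so the centroid depth is h_c = 5.1 + 0.259316 = 5.35932 m.
A = πr²/2 = π × 0.611²/2 = 0.586411 m².
Resultant F = γ·h_c·A = 10.05525 × 5.35932 × 0.586411 = 31.6013 kN.
I_c = (π/8 − 8/(9π))·r⁴ = 0.109757 × 0.611⁴ = 0.0152967 m⁴.
Centre of pressure: y_p = y_c + I_c/(y_c·A) = 5.35932 + 0.0152967/(5.35932 × 0.586411) = 5.35932 + 0.00486728 = 5.36419 m along the plane.
The resultant acts 0.259316 + 0.00486728 = 0.264183 m (along the plate) below the hinge at the top edge, so the moment about the hinge is M = F × 0.264183 = 31.6013 × 0.264183 = 8.34853 kN·m.

M ≈ 8.35 kN·m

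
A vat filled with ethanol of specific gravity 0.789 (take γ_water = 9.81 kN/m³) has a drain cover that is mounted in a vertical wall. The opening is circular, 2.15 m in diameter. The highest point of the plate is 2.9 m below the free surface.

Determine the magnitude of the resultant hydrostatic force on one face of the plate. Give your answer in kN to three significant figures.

F ≈ 112 kN

γ = 0.789 × 9.81 = 7.74009 kN/m³.
The centroid is at the centre, 1.075 m below the top of the plate, so the centroid depth is h_c = 2.9 + 1.075 = 3.975 m.
A = π(1.075)² = 3.6305 m².
Resultant F = γ·h_c·A = 7.74009 × 3.975 × 3.6305 = 111.699 kN.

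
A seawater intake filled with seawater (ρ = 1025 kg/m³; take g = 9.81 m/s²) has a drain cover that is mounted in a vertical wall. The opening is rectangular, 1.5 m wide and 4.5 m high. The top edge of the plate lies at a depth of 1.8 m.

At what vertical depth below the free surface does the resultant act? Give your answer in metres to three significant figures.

h_p = 4.47 m

γ = ρg = 1025 × 9.81 / 1000 = 10.05525 kN/m³.
The centroid lies 4.5/2 = 2.25 m below the top edge, so the centroid depth is h_c = 1.8 + 2.25 = 4.05 m.
A = 1.5 × 4.5 = 6.75 m².
Resultant F = γ·h_c·A = 10.05525 × 4.05 × 6.75 = 274.885 kN.
I_c = b·h³/12 = 1.5 × 4.5³/12 = 11.3906 m⁴.
Centre of pressure: y_p = y_c + I_c/(y_c·A) = 4.05 + 11.3906/(4.05 × 6.75) = 4.05 + 0.416666 = 4.46667 m along the plane.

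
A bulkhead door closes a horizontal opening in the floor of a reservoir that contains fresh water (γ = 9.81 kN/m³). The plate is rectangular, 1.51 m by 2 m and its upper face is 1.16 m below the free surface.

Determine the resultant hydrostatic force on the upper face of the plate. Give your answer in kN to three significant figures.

γ = 9.81 kN/m³.
The plate is horizontal, so pressure is uniform at p = γ·h = 9.81 × 1.16 = 11.3796 kN/m².
A = 1.51 × 2 = 3.02 m².
F = p·A = 11.3796 × 3.02 = 34.3664 kN.

F ≈ 34.4 kN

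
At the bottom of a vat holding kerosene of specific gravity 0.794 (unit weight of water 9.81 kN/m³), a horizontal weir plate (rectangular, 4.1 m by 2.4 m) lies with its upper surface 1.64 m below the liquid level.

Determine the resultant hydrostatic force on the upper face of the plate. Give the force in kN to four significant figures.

F ≈ 125.7 kN

γ = 0.794 × 9.81 = 7.78914 kN/m³.
The plate is horizontal, so pressure is uniform at p = γ·h = 7.78914 × 1.64 = 12.7742 kN/m².
A = 4.1 × 2.4 = 9.84 m².
F = p·A = 12.7742 × 9.84 = 125.698 kN.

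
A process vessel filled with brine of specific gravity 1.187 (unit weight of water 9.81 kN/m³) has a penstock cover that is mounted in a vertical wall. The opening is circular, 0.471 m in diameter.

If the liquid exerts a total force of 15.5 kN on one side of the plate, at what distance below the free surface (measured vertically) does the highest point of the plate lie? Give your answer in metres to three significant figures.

γ = 1.187 × 9.81 = 11.64447 kN/m³.
A = π(0.2355)² = 0.174234 m².
From F = γ·h_c·A, the centroid depth is h_c = 15.5/(11.64447 × 0.174234) = 7.63975 m.
The centroid is at the centre, 0.2355 m below the top of the plate, so the highest point sits at h_top = 7.63975 − 0.2355 = 7.40425 m below the surface.

d_top ≈ 7.40 m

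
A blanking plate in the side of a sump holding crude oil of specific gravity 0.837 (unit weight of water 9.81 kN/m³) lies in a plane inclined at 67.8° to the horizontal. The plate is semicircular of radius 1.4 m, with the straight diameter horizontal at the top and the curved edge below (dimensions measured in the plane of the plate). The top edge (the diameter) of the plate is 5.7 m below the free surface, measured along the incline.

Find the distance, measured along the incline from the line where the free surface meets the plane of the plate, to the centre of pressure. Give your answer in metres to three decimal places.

γ = 0.837 × 9.81 = 8.21097 kN/m³.
Let θ = 67.8° be the plate's angle to the horizontal; measure y along the incline from where the plane meets the free surface. Vertical depth h = y·sinθ with sinθ = 0.925871.
The centroid of a semicircle lies 4r/(3π) = 0.594178 m from the diameter, here below the top edge, so y_c = 5.7 + 0.594178 = 6.29418 m and h_c = 6.29418 × 0.925871 = 5.8276 m.
A = πr²/2 = π × 1.4²/2 = 3.07876 m².
Resultant F = γ·h_c·A = 8.21097 × 5.8276 × 3.07876 = 147.319 kN.
I_c = (π/8 − 8/(9π))·r⁴ = 0.109757 × 1.4⁴ = 0.421642 m⁴.
Centre of pressure: y_p = y_c + I_c/(y_c·A) = 6.29418 + 0.421642/(6.29418 × 3.07876) = 6.29418 + 0.0217585 = 6.31594 m along the plane.

y_p = 6.316 m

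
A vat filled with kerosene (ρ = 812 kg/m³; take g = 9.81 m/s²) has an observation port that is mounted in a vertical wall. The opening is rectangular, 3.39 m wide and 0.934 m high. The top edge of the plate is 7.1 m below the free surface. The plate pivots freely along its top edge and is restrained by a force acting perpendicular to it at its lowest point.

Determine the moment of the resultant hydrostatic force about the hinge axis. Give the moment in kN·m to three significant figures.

γ = ρg = 812 × 9.81 / 1000 = 7.96572 kN/m³.
The centroid lies 0.934/2 = 0.467 m below the top edge, so the centroid depth is h_c = 7.1 + 0.467 = 7.567 m.
A = 3.39 × 0.934 = 3.16626 m².
Resultant F = γ·h_c·A = 7.96572 × 7.567 × 3.16626 = 190.851 kN.
I_c = b·h³/12 = 3.39 × 0.934³/12 = 0.230175 m⁴.
Centre of pressure: y_p = y_c + I_c/(y_c·A) = 7.567 + 0.230175/(7.567 × 3.16626) = 7.567 + 0.009607 = 7.57661 m along the plane.
The resultant acts 0.467 + 0.009607 = 0.476607 m (along the plate) below the hinge at the top edge, so the moment about the hinge is M = F × 0.476607 = 190.851 × 0.476607 = 90.9609 kN·m.

M ≈ 91.0 kN·m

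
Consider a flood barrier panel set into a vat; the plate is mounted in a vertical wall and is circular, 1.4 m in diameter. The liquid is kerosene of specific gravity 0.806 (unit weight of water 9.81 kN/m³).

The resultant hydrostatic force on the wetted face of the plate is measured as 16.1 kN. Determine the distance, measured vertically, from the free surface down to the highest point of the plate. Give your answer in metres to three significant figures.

d_top ≈ 0.623 m

γ = 0.806 × 9.81 = 7.90686 kN/m³.
A = π(0.7)² = 1.53938 m².
From F = γ·h_c·A, the centroid depth is h_c = 16.1/(7.90686 × 1.53938) = 1.32274 m.
The centroid is at the centre, 0.7 m below the top of the plate, so the highest point sits at h_top = 1.32274 − 0.7 = 0.62274 m below the surface.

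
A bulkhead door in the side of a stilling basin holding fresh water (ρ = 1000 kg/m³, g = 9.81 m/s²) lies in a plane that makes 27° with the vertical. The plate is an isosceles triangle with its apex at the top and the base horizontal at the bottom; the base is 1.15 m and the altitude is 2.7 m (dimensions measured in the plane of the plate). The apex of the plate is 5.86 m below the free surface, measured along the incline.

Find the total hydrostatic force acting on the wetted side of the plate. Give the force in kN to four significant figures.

F ≈ 103.9 kN

γ = ρg = 1000 × 9.81 = 9810 N/m³ = 9.81 kN/m³.
The plate makes 27° with the vertical, i.e. θ = 90° − 27° = 63° to the horizontal. Measuring y along the incline from the free-surface line, vertical depth h = y·sinθ with sinθ = 0.891007.
With the apex up, the centroid sits 2h/3 = 2 × 2.7/3 = 1.8 m below the apex, so y_c = 5.86 + 1.8 = 7.66 m and h_c = 7.66 × 0.891007 = 6.82511 m.
A = ½ × 1.15 × 2.7 = 1.5525 m².
Resultant F = γ·h_c·A = 9.81 × 6.82511 × 1.5525 = 103.947 kN.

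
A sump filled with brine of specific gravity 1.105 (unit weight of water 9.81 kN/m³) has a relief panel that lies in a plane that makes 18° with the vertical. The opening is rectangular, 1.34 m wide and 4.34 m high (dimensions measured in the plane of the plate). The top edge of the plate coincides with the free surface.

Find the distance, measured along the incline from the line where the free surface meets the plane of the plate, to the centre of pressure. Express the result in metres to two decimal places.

y_p = 2.89 m

γ = 1.105 × 9.81 = 10.84005 kN/m³.
The plate makes 18° with the vertical, i.e. θ = 90° − 18° = 72° to the horizontal. Measuring y along the incline from the free-surface line, vertical depth h = y·sinθ with sinθ = 0.951057.
The centroid lies 4.34/2 = 2.17 m below the top edge, so y_c = 2.17 m and h_c = 2.17 × 0.951057 = 2.06379 m.
A = 1.34 × 4.34 = 5.8156 m².
Resultant F = γ·h_c·A = 10.84005 × 2.06379 × 5.8156 = 130.104 kN.
I_c = b·h³/12 = 1.34 × 4.34³/12 = 9.12836 m⁴.
Centre of pressure: y_p = y_c + I_c/(y_c·A) = 2.17 + 9.12836/(2.17 × 5.8156) = 2.17 + 0.723333 = 2.89333 m along the plane.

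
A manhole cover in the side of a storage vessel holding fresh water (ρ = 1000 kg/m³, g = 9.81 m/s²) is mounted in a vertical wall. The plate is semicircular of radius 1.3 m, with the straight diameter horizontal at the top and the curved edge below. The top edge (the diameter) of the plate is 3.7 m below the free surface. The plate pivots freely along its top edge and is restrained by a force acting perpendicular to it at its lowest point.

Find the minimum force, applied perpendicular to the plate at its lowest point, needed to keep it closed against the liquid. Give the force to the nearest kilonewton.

P ≈ 49 kN

γ = ρg = 1000 × 9.81 = 9810 N/m³ = 9.81 kN/m³.
The centroid of a semicircle lies 4r/(3π) = 0.551737 m from the diameter, here below the top edge, so the centroid depth is h_c = 3.7 + 0.551737 = 4.25174 m.
A = πr²/2 = π × 1.3²/2 = 2.65465 m².
Resultant F = γ·h_c·A = 9.81 × 4.25174 × 2.65465 = 110.724 kN.
I_c = (π/8 − 8/(9π))·r⁴ = 0.109757 × 1.3⁴ = 0.313477 m⁴.
Centre of pressure: y_p = y_c + I_c/(y_c·A) = 4.25174 + 0.313477/(4.25174 × 2.65465) = 4.25174 + 0.0277736 = 4.27951 m along the plane.
The resultant acts 0.551737 + 0.0277736 = 0.579511 m (along the plate) below the hinge at the top edge, so the moment about the hinge is M = F × 0.579511 = 110.724 × 0.579511 = 64.1658 kN·m.
A normal force at the bottom, 1.3 m from the hinge, must supply this moment: P = 64.1658/1.3 = 49.3583 kN.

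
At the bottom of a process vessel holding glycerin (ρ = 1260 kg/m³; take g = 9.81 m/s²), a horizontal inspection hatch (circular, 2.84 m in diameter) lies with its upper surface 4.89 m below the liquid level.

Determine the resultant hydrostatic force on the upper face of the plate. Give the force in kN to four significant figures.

γ = ρg = 1260 × 9.81 / 1000 = 12.3606 kN/m³.
The plate is horizontal, so pressure is uniform at p = γ·h = 12.3606 × 4.89 = 60.4433 kN/m².
A = π(1.42)² = 6.33471 m².
F = p·A = 60.4433 × 6.33471 = 382.891 kN.

F ≈ 382.9 kN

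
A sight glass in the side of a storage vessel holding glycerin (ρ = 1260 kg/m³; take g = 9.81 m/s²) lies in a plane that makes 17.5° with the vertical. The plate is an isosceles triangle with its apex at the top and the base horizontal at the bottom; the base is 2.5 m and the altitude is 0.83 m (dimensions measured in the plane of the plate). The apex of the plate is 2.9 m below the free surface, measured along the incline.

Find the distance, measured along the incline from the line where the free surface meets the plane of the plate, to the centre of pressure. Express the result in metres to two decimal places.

γ = ρg = 1260 × 9.81 / 1000 = 12.3606 kN/m³.
The plate makes 17.5° with the vertical, i.e. θ = 90° − 17.5° = 72.5° to the horizontal. Measuring y along the incline from the free-surface line, vertical depth h = y·sinθ with sinθ = 0.953717.
With the apex up, the centroid sits 2h/3 = 2 × 0.83/3 = 0.553333 m below the apex, so y_c = 2.9 + 0.553333 = 3.45333 m and h_c = 3.45333 × 0.953717 = 3.2935 m.
A = ½ × 2.5 × 0.83 = 1.0375 m².
Resultant F = γ·h_c·A = 12.3606 × 3.2935 × 1.0375 = 42.2362 kN.
I_c = b·h³/36 = 2.5 × 0.83³/36 = 0.0397074 m⁴.
Centre of pressure: y_p = y_c + I_c/(y_c·A) = 3.45333 + 0.0397074/(3.45333 × 1.0375) = 3.45333 + 0.0110827 = 3.46441 m along the plane.

y_p = 3.46 m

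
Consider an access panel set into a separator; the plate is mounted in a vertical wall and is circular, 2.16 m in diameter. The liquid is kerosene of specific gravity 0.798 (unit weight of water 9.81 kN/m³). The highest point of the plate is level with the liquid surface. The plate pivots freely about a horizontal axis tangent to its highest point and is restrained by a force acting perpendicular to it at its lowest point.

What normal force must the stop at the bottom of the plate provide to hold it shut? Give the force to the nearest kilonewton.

γ = 0.798 × 9.81 = 7.82838 kN/m³.
The centroid is at the centre, 1.08 m below the top of the plate, so the centroid depth is h_c = 1.08 m.
A = π(1.08)² = 3.66435 m².
Resultant F = γ·h_c·A = 7.82838 × 1.08 × 3.66435 = 30.9808 kN.
I_c = πr⁴/4 = π × 1.08⁴/4 = 1.06853 m⁴.
Centre of pressure: y_p = y_c + I_c/(y_c·A) = 1.08 + 1.06853/(1.08 × 3.66435) = 1.08 + 0.270001 = 1.35 m along the plane.
The resultant acts 1.08 + 0.270001 = 1.35 m (along the plate) below the hinge at the top edge, so the moment about the hinge is M = F × 1.35 = 30.9808 × 1.35 = 41.8241 kN·m.
A normal force at the bottom, 2.16 m from the hinge, must supply this moment: P = 41.8241/2.16 = 19.363 kN.

P ≈ 19 kN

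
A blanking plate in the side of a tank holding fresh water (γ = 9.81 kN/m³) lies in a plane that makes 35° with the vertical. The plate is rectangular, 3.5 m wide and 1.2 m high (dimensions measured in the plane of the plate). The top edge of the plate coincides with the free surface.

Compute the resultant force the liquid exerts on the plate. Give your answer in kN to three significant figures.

γ = 9.81 kN/m³.
The plate makes 35° with the vertical, i.e. θ = 90° − 35° = 55° to the horizontal. Measuring y along the incline from the free-surface line, vertical depth h = y·sinθ with sinθ = 0.819152.
The centroid lies 1.2/2 = 0.6 m below the top edge, so y_c = 0.6 m and h_c = 0.6 × 0.819152 = 0.491491 m.
A = 3.5 × 1.2 = 4.2 m².
Resultant F = γ·h_c·A = 9.81 × 0.491491 × 4.2 = 20.2504 kN.

F ≈ 20.3 kN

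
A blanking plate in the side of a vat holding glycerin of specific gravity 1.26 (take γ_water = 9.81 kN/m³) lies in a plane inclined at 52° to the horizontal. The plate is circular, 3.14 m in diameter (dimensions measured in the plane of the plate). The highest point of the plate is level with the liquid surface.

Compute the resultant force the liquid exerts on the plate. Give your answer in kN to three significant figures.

F ≈ 118 kN

γ = 1.26 × 9.81 = 12.3606 kN/m³.
Let θ = 52° be the plate's angle to the horizontal; measure y along the incline from where the plane meets the free surface. Vertical depth h = y·sinθ with sinθ = 0.788011.
The centroid is at the centre, 1.57 m below the top of the plate, so y_c = 1.57 m and h_c = 1.57 × 0.788011 = 1.23718 m.
A = π(1.57)² = 7.74371 m².
Resultant F = γ·h_c·A = 12.3606 × 1.23718 × 7.74371 = 118.419 kN.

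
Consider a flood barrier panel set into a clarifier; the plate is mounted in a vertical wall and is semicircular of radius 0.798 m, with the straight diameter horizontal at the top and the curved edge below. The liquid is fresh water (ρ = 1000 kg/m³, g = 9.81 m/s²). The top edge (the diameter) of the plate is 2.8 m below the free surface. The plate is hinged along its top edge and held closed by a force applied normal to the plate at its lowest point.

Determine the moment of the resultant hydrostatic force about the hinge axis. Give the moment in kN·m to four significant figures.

M ≈ 10.87 kN·m

γ = ρg = 1000 × 9.81 = 9810 N/m³ = 9.81 kN/m³.
The centroid of a semicircle lies 4r/(3π) = 0.338682 m from the diameter, here below the top edge, so the centroid depth is h_c = 2.8 + 0.338682 = 3.13868 m.
A = πr²/2 = π × 0.798²/2 = 1.00029 m².
Resultant F = γ·h_c·A = 9.81 × 3.13868 × 1.00029 = 30.7994 kN.
I_c = (π/8 − 8/(9π))·r⁴ = 0.109757 × 0.798⁴ = 0.0445086 m⁴.
Centre of pressure: y_p = y_c + I_c/(y_c·A) = 3.13868 + 0.0445086/(3.13868 × 1.00029) = 3.13868 + 0.0141766 = 3.15286 m along the plane.
The resultant acts 0.338682 + 0.0141766 = 0.352859 m (along the plate) below the hinge at the top edge, so the moment about the hinge is M = F × 0.352859 = 30.7994 × 0.352859 = 10.8678 kN·m.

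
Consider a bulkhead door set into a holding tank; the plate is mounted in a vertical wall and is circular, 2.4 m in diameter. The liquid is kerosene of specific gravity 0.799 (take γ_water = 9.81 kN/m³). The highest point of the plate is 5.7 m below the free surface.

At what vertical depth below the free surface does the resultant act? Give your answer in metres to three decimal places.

h_p = 6.952 m

γ = 0.799 × 9.81 = 7.83819 kN/m³.
The centroid is at the centre, 1.2 m below the top of the plate, so the centroid depth is h_c = 5.7 + 1.2 = 6.9 m.
A = π(1.2)² = 4.52389 m².
Resultant F = γ·h_c·A = 7.83819 × 6.9 × 4.52389 = 244.668 kN.
I_c = πr⁴/4 = π × 1.2⁴/4 = 1.6286 m⁴.
Centre of pressure: y_p = y_c + I_c/(y_c·A) = 6.9 + 1.6286/(6.9 × 4.52389) = 6.9 + 0.0521739 = 6.95217 m along the plane.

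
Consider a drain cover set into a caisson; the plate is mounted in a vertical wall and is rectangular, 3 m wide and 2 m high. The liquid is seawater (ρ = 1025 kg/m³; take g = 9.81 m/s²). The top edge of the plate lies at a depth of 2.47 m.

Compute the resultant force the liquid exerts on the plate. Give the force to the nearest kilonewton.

F ≈ 209 kN

γ = ρg = 1025 × 9.81 / 1000 = 10.05525 kN/m³.
The centroid lies 2/2 = 1 m below the top edge, so the centroid depth is h_c = 2.47 + 1 = 3.47 m.
A = 3 × 2 = 6 m².
Resultant F = γ·h_c·A = 10.05525 × 3.47 × 6 = 209.35 kN.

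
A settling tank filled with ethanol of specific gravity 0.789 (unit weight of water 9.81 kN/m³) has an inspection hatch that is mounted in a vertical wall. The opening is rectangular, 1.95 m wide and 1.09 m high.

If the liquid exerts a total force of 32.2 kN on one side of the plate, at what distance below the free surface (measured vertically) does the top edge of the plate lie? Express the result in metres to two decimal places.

d_top ≈ 1.41 m

γ = 0.789 × 9.81 = 7.74009 kN/m³.
A = 1.95 × 1.09 = 2.1255 m².
From F = γ·h_c·A, the centroid depth is h_c = 32.2/(7.74009 × 2.1255) = 1.95726 m.
The centroid lies 1.09/2 = 0.545 m below the top edge, so the top edge sits at h_top = 1.95726 − 0.545 = 1.41226 m below the surface.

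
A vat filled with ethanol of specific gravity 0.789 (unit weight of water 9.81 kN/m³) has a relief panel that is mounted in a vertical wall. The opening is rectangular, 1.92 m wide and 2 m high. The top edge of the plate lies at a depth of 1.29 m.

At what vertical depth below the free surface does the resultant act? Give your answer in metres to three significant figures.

h_p = 2.44 m

γ = 0.789 × 9.81 = 7.74009 kN/m³.
The centroid lies 2/2 = 1 m below the top edge, so the centroid depth is h_c = 1.29 + 1 = 2.29 m.
A = 1.92 × 2 = 3.84 m².
Resultant F = γ·h_c·A = 7.74009 × 2.29 × 3.84 = 68.0633 kN.
I_c = b·h³/12 = 1.92 × 2³/12 = 1.28 m⁴.
Centre of pressure: y_p = y_c + I_c/(y_c·A) = 2.29 + 1.28/(2.29 × 3.84) = 2.29 + 0.14556 = 2.43556 m along the plane.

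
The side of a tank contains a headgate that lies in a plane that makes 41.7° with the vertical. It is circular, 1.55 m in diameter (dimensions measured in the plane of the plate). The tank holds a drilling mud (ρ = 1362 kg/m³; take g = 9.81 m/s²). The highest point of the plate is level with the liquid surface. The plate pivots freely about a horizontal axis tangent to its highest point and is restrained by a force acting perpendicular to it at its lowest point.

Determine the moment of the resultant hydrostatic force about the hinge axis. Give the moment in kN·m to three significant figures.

γ = ρg = 1362 × 9.81 / 1000 = 13.36122 kN/m³.
The plate makes 41.7° with the vertical, i.e. θ = 90° − 41.7° = 48.3° to the horizontal. Measuring y along the incline from the free-surface line, vertical depth h = y·sinθ with sinθ = 0.746638.
The centroid is at the centre, 0.775 m below the top of the plate, so y_c = 0.775 m and h_c = 0.775 × 0.746638 = 0.578644 m.
A = π(0.775)² = 1.88692 m².
Resultant F = γ·h_c·A = 13.36122 × 0.578644 × 1.88692 = 14.5885 kN.
I_c = πr⁴/4 = π × 0.775⁴/4 = 0.283333 m⁴.
Centre of pressure: y_p = y_c + I_c/(y_c·A) = 0.775 + 0.283333/(0.775 × 1.88692) = 0.775 + 0.19375 = 0.96875 m along the plane.
The resultant acts 0.775 + 0.19375 = 0.96875 m (along the plate) below the hinge at the top edge, so the moment about the hinge is M = F × 0.96875 = 14.5885 × 0.96875 = 14.1326 kN·m.

M ≈ 14.1 kN·m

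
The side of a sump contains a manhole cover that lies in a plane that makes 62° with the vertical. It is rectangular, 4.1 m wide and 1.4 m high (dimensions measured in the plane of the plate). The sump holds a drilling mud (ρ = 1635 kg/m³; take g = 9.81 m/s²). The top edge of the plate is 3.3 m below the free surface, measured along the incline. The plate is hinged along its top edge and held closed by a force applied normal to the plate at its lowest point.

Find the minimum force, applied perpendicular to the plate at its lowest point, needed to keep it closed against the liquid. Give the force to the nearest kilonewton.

γ = ρg = 1635 × 9.81 / 1000 = 16.03935 kN/m³.
The plate makes 62° with the vertical, i.e. θ = 90° − 62° = 28° to the horizontal. Measuring y along the incline from the free-surface line, vertical depth h = y·sinθ with sinθ = 0.469472.
The centroid lies 1.4/2 = 0.7 m below the top edge, so y_c = 3.3 + 0.7 = 4 m and h_c = 4 × 0.469472 = 1.87789 m.
A = 4.1 × 1.4 = 5.74 m².
Resultant F = γ·h_c·A = 16.03935 × 1.87789 × 5.74 = 172.89 kN.
I_c = b·h³/12 = 4.1 × 1.4³/12 = 0.937533 m⁴.
Centre of pressure: y_p = y_c + I_c/(y_c·A) = 4 + 0.937533/(4 × 5.74) = 4 + 0.0408333 = 4.04083 m along the plane.
The resultant acts 0.7 + 0.0408333 = 0.740833 m (along the plate) below the hinge at the top edge, so the moment about the hinge is M = F × 0.740833 = 172.89 × 0.740833 = 128.083 kN·m.
A normal force at the bottom, 1.4 m from the hinge, must supply this moment: P = 128.083/1.4 = 91.4879 kN.

P ≈ 91 kN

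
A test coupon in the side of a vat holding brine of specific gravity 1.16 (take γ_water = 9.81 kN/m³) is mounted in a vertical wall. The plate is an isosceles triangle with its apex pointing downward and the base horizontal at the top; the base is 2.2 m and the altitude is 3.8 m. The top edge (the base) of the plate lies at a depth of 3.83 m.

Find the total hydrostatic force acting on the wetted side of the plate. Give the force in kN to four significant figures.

F ≈ 242.4 kN

γ = 1.16 × 9.81 = 11.3796 kN/m³.
With the apex down, the centroid sits h/3 = 3.8/3 = 1.26667 m below the base (the top edge), so the centroid depth is h_c = 3.83 + 1.26667 = 5.09667 m.
A = ½ × 2.2 × 3.8 = 4.18 m².
Resultant F = γ·h_c·A = 11.3796 × 5.09667 × 4.18 = 242.432 kN.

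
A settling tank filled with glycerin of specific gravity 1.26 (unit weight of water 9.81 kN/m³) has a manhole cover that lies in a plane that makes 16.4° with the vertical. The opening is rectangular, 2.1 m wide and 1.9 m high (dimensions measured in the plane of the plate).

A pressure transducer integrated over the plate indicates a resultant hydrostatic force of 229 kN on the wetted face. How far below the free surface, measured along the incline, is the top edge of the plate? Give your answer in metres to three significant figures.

y_top ≈ 3.89 m

γ = 1.26 × 9.81 = 12.3606 kN/m³.
A = 2.1 × 1.9 = 3.99 m².
From F = γ·h_c·A, the centroid depth is h_c = 229/(12.3606 × 3.99) = 4.64326 m.
The plate makes 16.4° with the vertical, i.e. θ = 90° − 16.4° = 73.6° to the horizontal. Measuring y along the incline from the free-surface line, vertical depth h = y·sinθ with sinθ = 0.959314.
Along the incline, y_c = h_c/sinθ = 4.64326/0.959314 = 4.84019 m.
The centroid lies 1.9/2 = 0.95 m below the top edge, so the top edge sits at y_top = 4.84019 − 0.95 = 3.89019 m along the incline.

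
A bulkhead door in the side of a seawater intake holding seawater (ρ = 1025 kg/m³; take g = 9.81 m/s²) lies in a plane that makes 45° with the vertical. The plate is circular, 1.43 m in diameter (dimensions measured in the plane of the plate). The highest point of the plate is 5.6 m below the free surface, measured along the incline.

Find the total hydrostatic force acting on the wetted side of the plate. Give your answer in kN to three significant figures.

F ≈ 72.1 kN

γ = ρg = 1025 × 9.81 / 1000 = 10.05525 kN/m³.
The plate makes 45° with the vertical, i.e. θ = 90° − 45° = 45° to the horizontal. Measuring y along the incline from the free-surface line, vertical depth h = y·sinθ with sinθ = 0.707107.
The centroid is at the centre, 0.715 m below the top of the plate, so y_c = 5.6 + 0.715 = 6.315 m and h_c = 6.315 × 0.707107 = 4.46538 m.
A = π(0.715)² = 1.60606 m².
Resultant F = γ·h_c·A = 10.05525 × 4.46538 × 1.60606 = 72.1129 kN.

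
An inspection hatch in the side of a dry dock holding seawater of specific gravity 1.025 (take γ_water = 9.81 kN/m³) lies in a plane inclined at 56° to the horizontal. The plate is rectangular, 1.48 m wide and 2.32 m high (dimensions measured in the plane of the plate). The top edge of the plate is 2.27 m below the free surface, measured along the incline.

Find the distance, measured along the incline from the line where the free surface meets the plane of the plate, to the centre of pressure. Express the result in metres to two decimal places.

y_p = 3.56 m

γ = 1.025 × 9.81 = 10.05525 kN/m³.
Let θ = 56° be the plate's angle to the horizontal; measure y along the incline from where the plane meets the free surface. Vertical depth h = y·sinθ with sinθ = 0.829038.
The centroid lies 2.32/2 = 1.16 m below the top edge, so y_c = 2.27 + 1.16 = 3.43 m and h_c = 3.43 × 0.829038 = 2.8436 m.
A = 1.48 × 2.32 = 3.4336 m².
Resultant F = γ·h_c·A = 10.05525 × 2.8436 × 3.4336 = 98.1773 kN.
I_c = b·h³/12 = 1.48 × 2.32³/12 = 1.54008 m⁴.
Centre of pressure: y_p = y_c + I_c/(y_c·A) = 3.43 + 1.54008/(3.43 × 3.4336) = 3.43 + 0.130767 = 3.56077 m along the plane.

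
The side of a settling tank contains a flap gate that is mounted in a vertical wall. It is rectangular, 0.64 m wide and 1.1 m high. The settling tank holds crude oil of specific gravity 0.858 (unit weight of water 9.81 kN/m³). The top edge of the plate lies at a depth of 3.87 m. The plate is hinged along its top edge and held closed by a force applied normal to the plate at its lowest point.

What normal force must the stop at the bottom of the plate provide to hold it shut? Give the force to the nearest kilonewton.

γ = 0.858 × 9.81 = 8.41698 kN/m³.
The centroid lies 1.1/2 = 0.55 m below the top edge, so the centroid depth is h_c = 3.87 + 0.55 = 4.42 m.
A = 0.64 × 1.1 = 0.704 m².
Resultant F = γ·h_c·A = 8.41698 × 4.42 × 0.704 = 26.1909 kN.
I_c = b·h³/12 = 0.64 × 1.1³/12 = 0.0709867 m⁴.
Centre of pressure: y_p = y_c + I_c/(y_c·A) = 4.42 + 0.0709867/(4.42 × 0.704) = 4.42 + 0.022813 = 4.44281 m along the plane.
The resultant acts 0.55 + 0.022813 = 0.572813 m (along the plate) below the hinge at the top edge, so the moment about the hinge is M = F × 0.572813 = 26.1909 × 0.572813 = 15.0025 kN·m.
A normal force at the bottom, 1.1 m from the hinge, must supply this moment: P = 15.0025/1.1 = 13.6386 kN.

P ≈ 14 kN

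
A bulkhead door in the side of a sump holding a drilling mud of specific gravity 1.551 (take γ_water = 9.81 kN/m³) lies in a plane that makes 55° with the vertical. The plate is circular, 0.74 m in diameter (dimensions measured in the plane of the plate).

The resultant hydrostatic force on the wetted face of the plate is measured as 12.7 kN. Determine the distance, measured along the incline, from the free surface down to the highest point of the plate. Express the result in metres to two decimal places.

y_top ≈ 3.01 m

γ = 1.551 × 9.81 = 15.21531 kN/m³.
A = π(0.37)² = 0.430084 m².
From F = γ·h_c·A, the centroid depth is h_c = 12.7/(15.21531 × 0.430084) = 1.94075 m.
The plate makes 55° with the vertical, i.e. θ = 90° − 55° = 35° to the horizontal. Measuring y along the incline from the free-surface line, vertical depth h = y·sinθ with sinθ = 0.573576.
Along the incline, y_c = h_c/sinθ = 1.94075/0.573576 = 3.3836 m.
The centroid is at the centre, 0.37 m below the top of the plate, so the highest point sits at y_top = 3.3836 − 0.37 = 3.0136 m along the incline.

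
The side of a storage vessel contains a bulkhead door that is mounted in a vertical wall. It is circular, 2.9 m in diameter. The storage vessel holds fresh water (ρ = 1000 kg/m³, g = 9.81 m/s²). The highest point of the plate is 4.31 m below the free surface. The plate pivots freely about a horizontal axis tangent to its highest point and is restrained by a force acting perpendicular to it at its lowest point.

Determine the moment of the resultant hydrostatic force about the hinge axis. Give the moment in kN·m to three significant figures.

γ = ρg = 1000 × 9.81 = 9810 N/m³ = 9.81 kN/m³.
The centroid is at the centre, 1.45 m below the top of the plate, so the centroid depth is h_c = 4.31 + 1.45 = 5.76 m.
A = π(1.45)² = 6.6052 m².
Resultant F = γ·h_c·A = 9.81 × 5.76 × 6.6052 = 373.231 kN.
I_c = πr⁴/4 = π × 1.45⁴/4 = 3.47186 m⁴.
Centre of pressure: y_p = y_c + I_c/(y_c·A) = 5.76 + 3.47186/(5.76 × 6.6052) = 5.76 + 0.0912544 = 5.85125 m along the plane.
The resultant acts 1.45 + 0.0912544 = 1.54125 m (along the plate) below the hinge at the top edge, so the moment about the hinge is M = F × 1.54125 = 373.231 × 1.54125 = 575.242 kN·m.

M ≈ 575 kN·m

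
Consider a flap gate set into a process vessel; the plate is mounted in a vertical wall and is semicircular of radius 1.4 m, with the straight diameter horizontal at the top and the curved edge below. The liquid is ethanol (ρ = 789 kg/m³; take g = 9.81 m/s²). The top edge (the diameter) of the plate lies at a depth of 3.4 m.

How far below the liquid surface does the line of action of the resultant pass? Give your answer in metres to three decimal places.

γ = ρg = 789 × 9.81 / 1000 = 7.74009 kN/m³.
The centroid of a semicircle lies 4r/(3π) = 0.594178 m from the diameter, here below the top edge, so the centroid depth is h_c = 3.4 + 0.594178 = 3.99418 m.
A = πr²/2 = π × 1.4²/2 = 3.07876 m².
Resultant F = γ·h_c·A = 7.74009 × 3.99418 × 3.07876 = 95.1808 kN.
I_c = (π/8 − 8/(9π))·r⁴ = 0.109757 × 1.4⁴ = 0.421642 m⁴.
Centre of pressure: y_p = y_c + I_c/(y_c·A) = 3.99418 + 0.421642/(3.99418 × 3.07876) = 3.99418 + 0.0342879 = 4.02847 m along the plane.

h_p = 4.028 m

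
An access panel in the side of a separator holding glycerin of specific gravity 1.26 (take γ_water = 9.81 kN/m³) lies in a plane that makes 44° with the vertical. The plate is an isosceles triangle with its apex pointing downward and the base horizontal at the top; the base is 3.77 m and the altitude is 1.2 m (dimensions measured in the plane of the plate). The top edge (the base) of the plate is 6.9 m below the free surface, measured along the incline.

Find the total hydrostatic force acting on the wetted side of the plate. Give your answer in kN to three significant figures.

F ≈ 147 kN

γ = 1.26 × 9.81 = 12.3606 kN/m³.
The plate makes 44° with the vertical, i.e. θ = 90° − 44° = 46° to the horizontal. Measuring y along the incline from the free-surface line, vertical depth h = y·sinθ with sinθ = 0.719340.
With the apex down, the centroid sits h/3 = 1.2/3 = 0.4 m below the base (the top edge), so y_c = 6.9 + 0.4 = 7.3 m and h_c = 7.3 × 0.719340 = 5.25118 m.
A = ½ × 3.77 × 1.2 = 2.262 m².
Resultant F = γ·h_c·A = 12.3606 × 5.25118 × 2.262 = 146.821 kN.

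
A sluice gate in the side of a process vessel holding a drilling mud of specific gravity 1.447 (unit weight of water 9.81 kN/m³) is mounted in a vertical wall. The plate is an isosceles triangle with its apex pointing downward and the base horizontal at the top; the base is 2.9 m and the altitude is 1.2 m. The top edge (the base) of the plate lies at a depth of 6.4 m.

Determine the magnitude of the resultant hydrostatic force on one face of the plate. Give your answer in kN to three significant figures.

F ≈ 168 kN

γ = 1.447 × 9.81 = 14.19507 kN/m³.
With the apex down, the centroid sits h/3 = 1.2/3 = 0.4 m below the base (the top edge), so the centroid depth is h_c = 6.4 + 0.4 = 6.8 m.
A = ½ × 2.9 × 1.2 = 1.74 m².
Resultant F = γ·h_c·A = 14.19507 × 6.8 × 1.74 = 167.956 kN.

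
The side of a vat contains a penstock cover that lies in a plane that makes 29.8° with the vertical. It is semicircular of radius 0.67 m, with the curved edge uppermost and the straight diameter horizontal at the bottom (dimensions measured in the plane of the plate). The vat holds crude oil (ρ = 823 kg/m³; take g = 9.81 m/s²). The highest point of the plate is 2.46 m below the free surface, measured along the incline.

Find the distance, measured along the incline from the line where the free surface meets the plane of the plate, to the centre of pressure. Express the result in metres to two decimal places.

y_p = 2.86 m

γ = ρg = 823 × 9.81 / 1000 = 8.07363 kN/m³.
The plate makes 29.8° with the vertical, i.e. θ = 90° − 29.8° = 60.2° to the horizontal. Measuring y along the incline from the free-surface line, vertical depth h = y·sinθ with sinθ = 0.867765.
The centroid lies 4r/(3π) = 0.284357 m above the diameter, so r − 4r/(3π) = 0.67 − 0.284357 = 0.385643 m below the topmost point, so y_c = 2.46 + 0.385643 = 2.84564 m and h_c = 2.84564 × 0.867765 = 2.46935 m.
A = πr²/2 = π × 0.67²/2 = 0.70513 m².
Resultant F = γ·h_c·A = 8.07363 × 2.46935 × 0.70513 = 14.0579 kN.
I_c = (π/8 − 8/(9π))·r⁴ = 0.109757 × 0.67⁴ = 0.0221173 m⁴.
Centre of pressure: y_p = y_c + I_c/(y_c·A) = 2.84564 + 0.0221173/(2.84564 × 0.70513) = 2.84564 + 0.0110226 = 2.85666 m along the plane.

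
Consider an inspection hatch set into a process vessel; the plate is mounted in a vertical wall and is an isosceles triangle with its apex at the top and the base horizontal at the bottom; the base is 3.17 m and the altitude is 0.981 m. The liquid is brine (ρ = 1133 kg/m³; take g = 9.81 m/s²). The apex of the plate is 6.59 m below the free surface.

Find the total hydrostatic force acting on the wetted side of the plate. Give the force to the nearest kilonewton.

γ = ρg = 1133 × 9.81 / 1000 = 11.11473 kN/m³.
With the apex up, the centroid sits 2h/3 = 2 × 0.981/3 = 0.654 m below the apex, so the centroid depth is h_c = 6.59 + 0.654 = 7.244 m.
A = ½ × 3.17 × 0.981 = 1.55488 m².
Resultant F = γ·h_c·A = 11.11473 × 7.244 × 1.55488 = 125.191 kN.

F ≈ 125 kN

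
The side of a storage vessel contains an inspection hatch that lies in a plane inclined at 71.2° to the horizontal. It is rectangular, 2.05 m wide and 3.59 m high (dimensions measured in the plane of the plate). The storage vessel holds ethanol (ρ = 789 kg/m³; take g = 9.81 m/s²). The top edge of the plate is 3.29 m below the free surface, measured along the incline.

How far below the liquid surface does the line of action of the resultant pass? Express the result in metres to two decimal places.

γ = ρg = 789 × 9.81 / 1000 = 7.74009 kN/m³.
Let θ = 71.2° be the plate's angle to the horizontal; measure y along the incline from where the plane meets the free surface. Vertical depth h = y·sinθ with sinθ = 0.946649.
The centroid lies 3.59/2 = 1.795 m below the top edge, so y_c = 3.29 + 1.795 = 5.085 m and h_c = 5.085 × 0.946649 = 4.81371 m.
A = 2.05 × 3.59 = 7.3595 m².
Resultant F = γ·h_c·A = 7.74009 × 4.81371 × 7.3595 = 274.204 kN.
I_c = b·h³/12 = 2.05 × 3.59³/12 = 7.90416 m⁴.
Centre of pressure: y_p = y_c + I_c/(y_c·A) = 5.085 + 7.90416/(5.085 × 7.3595) = 5.085 + 0.211211 = 5.29621 m along the plane.
Vertically, h_p = y_p·sinθ = 5.29621 × 0.946649 = 5.01365 m.

h_p = 5.01 m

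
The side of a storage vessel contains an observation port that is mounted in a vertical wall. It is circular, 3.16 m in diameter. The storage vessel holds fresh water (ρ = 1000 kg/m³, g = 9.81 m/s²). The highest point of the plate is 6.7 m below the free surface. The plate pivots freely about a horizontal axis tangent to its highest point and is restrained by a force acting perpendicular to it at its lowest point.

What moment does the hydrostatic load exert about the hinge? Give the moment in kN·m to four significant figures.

M ≈ 1055 kN·m

γ = ρg = 1000 × 9.81 = 9810 N/m³ = 9.81 kN/m³.
The centroid is at the centre, 1.58 m below the top of the plate, so the centroid depth is h_c = 6.7 + 1.58 = 8.28 m.
A = π(1.58)² = 7.84267 m².
Resultant F = γ·h_c·A = 9.81 × 8.28 × 7.84267 = 637.035 kN.
I_c = πr⁴/4 = π × 1.58⁴/4 = 4.89461 m⁴.
Centre of pressure: y_p = y_c + I_c/(y_c·A) = 8.28 + 4.89461/(8.28 × 7.84267) = 8.28 + 0.0753744 = 8.35537 m along the plane.
The resultant acts 1.58 + 0.0753744 = 1.65537 m (along the plate) below the hinge at the top edge, so the moment about the hinge is M = F × 1.65537 = 637.035 × 1.65537 = 1054.53 kN·m.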